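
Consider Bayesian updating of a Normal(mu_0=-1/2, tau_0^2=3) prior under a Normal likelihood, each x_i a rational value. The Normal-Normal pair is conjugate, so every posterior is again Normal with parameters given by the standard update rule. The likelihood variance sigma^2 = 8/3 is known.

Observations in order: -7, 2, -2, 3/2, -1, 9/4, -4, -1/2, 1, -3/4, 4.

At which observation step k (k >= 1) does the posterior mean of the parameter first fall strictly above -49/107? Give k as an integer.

k = 11

obs 1: x=-7 → posterior Normal(-67/17, 24/17)
obs 2: x=2 → posterior Normal(-49/26, 12/13)
obs 3: x=-2 → posterior Normal(-67/35, 24/35)
obs 4: x=3/2 → posterior Normal(-107/88, 6/11)
obs 5: x=-1 → posterior Normal(-125/106, 24/53)
obs 6: x=9/4 → posterior Normal(-169/248, 12/31)
obs 7: x=-4 → posterior Normal(-313/284, 24/71)
obs 8: x=-1/2 → posterior Normal(-331/320, 3/10)
obs 9: x=1 → posterior Normal(-295/356, 24/89)
obs 10: x=-3/4 → posterior Normal(-23/28, 12/49)
obs 11: x=4 → posterior Normal(-89/214, 24/107)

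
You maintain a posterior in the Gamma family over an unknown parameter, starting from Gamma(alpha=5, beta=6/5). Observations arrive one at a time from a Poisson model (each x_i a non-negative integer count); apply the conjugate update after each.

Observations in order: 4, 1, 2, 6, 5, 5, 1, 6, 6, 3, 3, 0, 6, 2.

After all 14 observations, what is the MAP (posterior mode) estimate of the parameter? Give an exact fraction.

135/38

obs 1: x=4 → posterior Gamma(9, 11/5)
obs 2: x=1 → posterior Gamma(10, 16/5)
obs 3: x=2 → posterior Gamma(12, 21/5)
obs 4: x=6 → posterior Gamma(18, 26/5)
obs 5: x=5 → posterior Gamma(23, 31/5)
obs 6: x=5 → posterior Gamma(28, 36/5)
obs 7: x=1 → posterior Gamma(29, 41/5)
obs 8: x=6 → posterior Gamma(35, 46/5)
obs 9: x=6 → posterior Gamma(41, 51/5)
obs 10: x=3 → posterior Gamma(44, 56/5)
obs 11: x=3 → posterior Gamma(47, 61/5)
obs 12: x=0 → posterior Gamma(47, 66/5)
obs 13: x=6 → posterior Gamma(53, 71/5)
obs 14: x=2 → posterior Gamma(55, 76/5)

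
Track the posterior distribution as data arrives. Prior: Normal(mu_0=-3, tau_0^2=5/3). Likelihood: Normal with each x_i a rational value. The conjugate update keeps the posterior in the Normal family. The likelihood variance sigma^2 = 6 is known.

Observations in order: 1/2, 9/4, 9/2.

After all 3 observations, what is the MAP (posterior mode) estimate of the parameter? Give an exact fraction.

obs 1: x=1/2 → posterior Normal(-103/46, 30/23)
obs 2: x=9/4 → posterior Normal(-23/16, 15/14)
obs 3: x=9/2 → posterior Normal(-71/132, 10/11)

-71/132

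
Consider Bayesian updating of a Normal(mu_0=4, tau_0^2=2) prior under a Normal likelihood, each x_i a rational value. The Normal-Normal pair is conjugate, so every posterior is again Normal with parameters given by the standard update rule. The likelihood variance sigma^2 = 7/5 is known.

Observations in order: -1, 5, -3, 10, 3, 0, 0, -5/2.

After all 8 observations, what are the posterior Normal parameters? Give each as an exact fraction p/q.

mu_0=143/87, tau_0^2=14/87

obs 1: x=-1 → posterior Normal(18/17, 14/17)
obs 2: x=5 → posterior Normal(68/27, 14/27)
obs 3: x=-3 → posterior Normal(38/37, 14/37)
obs 4: x=10 → posterior Normal(138/47, 14/47)
obs 5: x=3 → posterior Normal(56/19, 14/57)
obs 6: x=0 → posterior Normal(168/67, 14/67)
obs 7: x=0 → posterior Normal(24/11, 2/11)
obs 8: x=-5/2 → posterior Normal(143/87, 14/87)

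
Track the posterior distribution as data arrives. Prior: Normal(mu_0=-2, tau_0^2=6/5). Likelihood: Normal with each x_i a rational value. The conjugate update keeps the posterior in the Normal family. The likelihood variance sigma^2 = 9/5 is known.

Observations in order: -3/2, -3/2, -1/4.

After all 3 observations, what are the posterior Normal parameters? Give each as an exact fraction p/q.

mu_0=-25/18, tau_0^2=2/5

obs 1: x=-3/2 → posterior Normal(-9/5, 18/25)
obs 2: x=-3/2 → posterior Normal(-12/7, 18/35)
obs 3: x=-1/4 → posterior Normal(-25/18, 2/5)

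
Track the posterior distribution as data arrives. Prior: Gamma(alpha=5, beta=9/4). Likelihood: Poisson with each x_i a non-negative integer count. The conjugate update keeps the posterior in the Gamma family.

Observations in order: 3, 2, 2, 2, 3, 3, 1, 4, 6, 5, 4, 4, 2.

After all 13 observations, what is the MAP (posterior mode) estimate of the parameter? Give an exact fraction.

obs 1: x=3 → posterior Gamma(8, 13/4)
obs 2: x=2 → posterior Gamma(10, 17/4)
obs 3: x=2 → posterior Gamma(12, 21/4)
obs 4: x=2 → posterior Gamma(14, 25/4)
obs 5: x=3 → posterior Gamma(17, 29/4)
obs 6: x=3 → posterior Gamma(20, 33/4)
obs 7: x=1 → posterior Gamma(21, 37/4)
obs 8: x=4 → posterior Gamma(25, 41/4)
obs 9: x=6 → posterior Gamma(31, 45/4)
obs 10: x=5 → posterior Gamma(36, 49/4)
obs 11: x=4 → posterior Gamma(40, 53/4)
obs 12: x=4 → posterior Gamma(44, 57/4)
obs 13: x=2 → posterior Gamma(46, 61/4)

180/61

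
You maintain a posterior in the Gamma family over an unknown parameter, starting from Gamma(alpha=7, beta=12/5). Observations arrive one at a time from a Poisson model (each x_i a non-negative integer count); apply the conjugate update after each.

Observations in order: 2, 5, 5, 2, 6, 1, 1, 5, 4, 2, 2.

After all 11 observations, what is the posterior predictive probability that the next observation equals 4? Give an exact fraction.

obs 1: x=2 → posterior Gamma(9, 17/5)
obs 2: x=5 → posterior Gamma(14, 22/5)
obs 3: x=5 → posterior Gamma(19, 27/5)
obs 4: x=2 → posterior Gamma(21, 32/5)
obs 5: x=6 → posterior Gamma(27, 37/5)
obs 6: x=1 → posterior Gamma(28, 42/5)
obs 7: x=1 → posterior Gamma(29, 47/5)
obs 8: x=5 → posterior Gamma(34, 52/5)
obs 9: x=4 → posterior Gamma(38, 57/5)
obs 10: x=2 → posterior Gamma(40, 62/5)
obs 11: x=2 → posterior Gamma(42, 67/5)

512803423471489813607659892543411498308438614682089335630344421254329997027124621875/3041251431780972787065789251676795829453173482073189510554421068258729746059919097856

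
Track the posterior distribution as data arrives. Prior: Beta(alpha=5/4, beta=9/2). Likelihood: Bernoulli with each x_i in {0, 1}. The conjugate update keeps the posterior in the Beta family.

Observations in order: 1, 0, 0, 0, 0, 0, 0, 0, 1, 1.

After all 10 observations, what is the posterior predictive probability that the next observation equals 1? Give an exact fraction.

obs 1: x=1 → posterior Beta(9/4, 9/2)
obs 2: x=0 → posterior Beta(9/4, 11/2)
obs 3: x=0 → posterior Beta(9/4, 13/2)
obs 4: x=0 → posterior Beta(9/4, 15/2)
obs 5: x=0 → posterior Beta(9/4, 17/2)
obs 6: x=0 → posterior Beta(9/4, 19/2)
obs 7: x=0 → posterior Beta(9/4, 21/2)
obs 8: x=0 → posterior Beta(9/4, 23/2)
obs 9: x=1 → posterior Beta(13/4, 23/2)
obs 10: x=1 → posterior Beta(17/4, 23/2)

17/63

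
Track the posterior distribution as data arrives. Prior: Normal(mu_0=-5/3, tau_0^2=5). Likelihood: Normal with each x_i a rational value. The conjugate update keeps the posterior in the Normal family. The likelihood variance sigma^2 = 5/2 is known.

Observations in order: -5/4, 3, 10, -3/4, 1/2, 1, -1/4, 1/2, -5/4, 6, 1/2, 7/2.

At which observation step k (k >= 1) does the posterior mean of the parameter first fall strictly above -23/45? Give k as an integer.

k = 2

obs 1: x=-5/4 → posterior Normal(-25/18, 5/3)
obs 2: x=3 → posterior Normal(11/30, 1)
obs 3: x=10 → posterior Normal(131/42, 5/7)
obs 4: x=-3/4 → posterior Normal(61/27, 5/9)
obs 5: x=1/2 → posterior Normal(64/33, 5/11)
obs 6: x=1 → posterior Normal(70/39, 5/13)
obs 7: x=-1/4 → posterior Normal(137/90, 1/3)
obs 8: x=1/2 → posterior Normal(143/102, 5/17)
obs 9: x=-5/4 → posterior Normal(64/57, 5/19)
obs 10: x=6 → posterior Normal(100/63, 5/21)
obs 11: x=1/2 → posterior Normal(103/69, 5/23)
obs 12: x=7/2 → posterior Normal(124/75, 1/5)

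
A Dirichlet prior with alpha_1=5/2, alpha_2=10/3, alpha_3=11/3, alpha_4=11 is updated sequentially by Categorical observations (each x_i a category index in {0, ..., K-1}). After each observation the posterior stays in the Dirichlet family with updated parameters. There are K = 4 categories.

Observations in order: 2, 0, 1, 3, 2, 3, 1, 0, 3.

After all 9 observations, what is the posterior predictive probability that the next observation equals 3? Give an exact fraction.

obs 1: x=2 → posterior Dirichlet(5/2, 10/3, 14/3, 11)
obs 2: x=0 → posterior Dirichlet(7/2, 10/3, 14/3, 11)
obs 3: x=1 → posterior Dirichlet(7/2, 13/3, 14/3, 11)
obs 4: x=3 → posterior Dirichlet(7/2, 13/3, 14/3, 12)
obs 5: x=2 → posterior Dirichlet(7/2, 13/3, 17/3, 12)
obs 6: x=3 → posterior Dirichlet(7/2, 13/3, 17/3, 13)
obs 7: x=1 → posterior Dirichlet(7/2, 16/3, 17/3, 13)
obs 8: x=0 → posterior Dirichlet(9/2, 16/3, 17/3, 13)
obs 9: x=3 → posterior Dirichlet(9/2, 16/3, 17/3, 14)

28/59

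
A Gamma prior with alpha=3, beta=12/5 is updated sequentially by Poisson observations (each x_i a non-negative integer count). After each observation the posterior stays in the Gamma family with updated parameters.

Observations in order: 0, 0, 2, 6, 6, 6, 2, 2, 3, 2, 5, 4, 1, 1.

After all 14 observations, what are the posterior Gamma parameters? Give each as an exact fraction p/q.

alpha=43, beta=82/5

obs 1: x=0 → posterior Gamma(3, 17/5)
obs 2: x=0 → posterior Gamma(3, 22/5)
obs 3: x=2 → posterior Gamma(5, 27/5)
obs 4: x=6 → posterior Gamma(11, 32/5)
obs 5: x=6 → posterior Gamma(17, 37/5)
obs 6: x=6 → posterior Gamma(23, 42/5)
obs 7: x=2 → posterior Gamma(25, 47/5)
obs 8: x=2 → posterior Gamma(27, 52/5)
obs 9: x=3 → posterior Gamma(30, 57/5)
obs 10: x=2 → posterior Gamma(32, 62/5)
obs 11: x=5 → posterior Gamma(37, 67/5)
obs 12: x=4 → posterior Gamma(41, 72/5)
obs 13: x=1 → posterior Gamma(42, 77/5)
obs 14: x=1 → posterior Gamma(43, 82/5)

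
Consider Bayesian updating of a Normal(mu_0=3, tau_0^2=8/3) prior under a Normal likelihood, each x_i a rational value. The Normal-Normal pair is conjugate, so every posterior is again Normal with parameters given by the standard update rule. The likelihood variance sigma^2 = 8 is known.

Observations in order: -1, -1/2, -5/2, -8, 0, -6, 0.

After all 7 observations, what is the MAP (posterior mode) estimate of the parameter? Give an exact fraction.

-9/10

obs 1: x=-1 → posterior Normal(2, 2)
obs 2: x=-1/2 → posterior Normal(3/2, 8/5)
obs 3: x=-5/2 → posterior Normal(5/6, 4/3)
obs 4: x=-8 → posterior Normal(-3/7, 8/7)
obs 5: x=0 → posterior Normal(-3/8, 1)
obs 6: x=-6 → posterior Normal(-1, 8/9)
obs 7: x=0 → posterior Normal(-9/10, 4/5)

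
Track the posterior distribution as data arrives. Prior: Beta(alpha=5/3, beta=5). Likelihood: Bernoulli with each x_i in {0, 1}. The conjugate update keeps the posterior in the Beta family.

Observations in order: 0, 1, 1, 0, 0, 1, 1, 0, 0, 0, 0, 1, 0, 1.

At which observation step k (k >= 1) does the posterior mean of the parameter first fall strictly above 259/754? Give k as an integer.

obs 1: x=0 → posterior Beta(5/3, 6)
obs 2: x=1 → posterior Beta(8/3, 6)
obs 3: x=1 → posterior Beta(11/3, 6)
obs 4: x=0 → posterior Beta(11/3, 7)
obs 5: x=0 → posterior Beta(11/3, 8)
obs 6: x=1 → posterior Beta(14/3, 8)
obs 7: x=1 → posterior Beta(17/3, 8)
obs 8: x=0 → posterior Beta(17/3, 9)
obs 9: x=0 → posterior Beta(17/3, 10)
obs 10: x=0 → posterior Beta(17/3, 11)
obs 11: x=0 → posterior Beta(17/3, 12)
obs 12: x=1 → posterior Beta(20/3, 12)
obs 13: x=0 → posterior Beta(20/3, 13)
obs 14: x=1 → posterior Beta(23/3, 13)

k = 3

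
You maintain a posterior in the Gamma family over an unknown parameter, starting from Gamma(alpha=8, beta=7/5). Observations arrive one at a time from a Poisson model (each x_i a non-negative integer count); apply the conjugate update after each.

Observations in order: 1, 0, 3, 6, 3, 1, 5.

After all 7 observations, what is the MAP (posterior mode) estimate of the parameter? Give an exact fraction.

obs 1: x=1 → posterior Gamma(9, 12/5)
obs 2: x=0 → posterior Gamma(9, 17/5)
obs 3: x=3 → posterior Gamma(12, 22/5)
obs 4: x=6 → posterior Gamma(18, 27/5)
obs 5: x=3 → posterior Gamma(21, 32/5)
obs 6: x=1 → posterior Gamma(22, 37/5)
obs 7: x=5 → posterior Gamma(27, 42/5)

65/21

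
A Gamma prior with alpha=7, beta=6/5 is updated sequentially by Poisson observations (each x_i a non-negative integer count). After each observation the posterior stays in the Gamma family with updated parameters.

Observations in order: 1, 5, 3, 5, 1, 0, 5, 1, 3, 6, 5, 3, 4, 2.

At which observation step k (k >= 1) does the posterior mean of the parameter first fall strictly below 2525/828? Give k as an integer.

obs 1: x=1 → posterior Gamma(8, 11/5)
obs 2: x=5 → posterior Gamma(13, 16/5)
obs 3: x=3 → posterior Gamma(16, 21/5)
obs 4: x=5 → posterior Gamma(21, 26/5)
obs 5: x=1 → posterior Gamma(22, 31/5)
obs 6: x=0 → posterior Gamma(22, 36/5)
obs 7: x=5 → posterior Gamma(27, 41/5)
obs 8: x=1 → posterior Gamma(28, 46/5)
obs 9: x=3 → posterior Gamma(31, 51/5)
obs 10: x=6 → posterior Gamma(37, 56/5)
obs 11: x=5 → posterior Gamma(42, 61/5)
obs 12: x=3 → posterior Gamma(45, 66/5)
obs 13: x=4 → posterior Gamma(49, 71/5)
obs 14: x=2 → posterior Gamma(51, 76/5)

k = 8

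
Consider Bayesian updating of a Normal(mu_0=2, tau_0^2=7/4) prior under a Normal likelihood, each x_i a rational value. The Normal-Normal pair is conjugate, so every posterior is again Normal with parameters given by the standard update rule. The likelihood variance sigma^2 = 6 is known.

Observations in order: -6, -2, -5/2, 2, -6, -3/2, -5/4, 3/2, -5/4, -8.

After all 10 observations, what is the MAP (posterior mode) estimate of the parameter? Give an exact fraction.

obs 1: x=-6 → posterior Normal(6/31, 42/31)
obs 2: x=-2 → posterior Normal(-4/19, 21/19)
obs 3: x=-5/2 → posterior Normal(-17/30, 14/15)
obs 4: x=2 → posterior Normal(-23/104, 21/26)
obs 5: x=-6 → posterior Normal(-107/118, 42/59)
obs 6: x=-3/2 → posterior Normal(-32/33, 7/11)
obs 7: x=-5/4 → posterior Normal(-291/292, 42/73)
obs 8: x=3/2 → posterior Normal(-249/320, 21/40)
obs 9: x=-5/4 → posterior Normal(-71/87, 14/29)
obs 10: x=-8 → posterior Normal(-127/94, 21/47)

-127/94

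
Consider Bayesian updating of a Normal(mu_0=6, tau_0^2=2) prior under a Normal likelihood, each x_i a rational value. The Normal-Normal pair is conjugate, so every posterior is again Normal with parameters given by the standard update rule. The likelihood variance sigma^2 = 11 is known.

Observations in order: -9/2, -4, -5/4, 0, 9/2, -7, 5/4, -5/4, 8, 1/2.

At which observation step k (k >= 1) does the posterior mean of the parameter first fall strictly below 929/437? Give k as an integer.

obs 1: x=-9/2 → posterior Normal(57/13, 22/13)
obs 2: x=-4 → posterior Normal(49/15, 22/15)
obs 3: x=-5/4 → posterior Normal(93/34, 22/17)
obs 4: x=0 → posterior Normal(93/38, 22/19)
obs 5: x=9/2 → posterior Normal(37/14, 22/21)
obs 6: x=-7 → posterior Normal(83/46, 22/23)
obs 7: x=5/4 → posterior Normal(44/25, 22/25)
obs 8: x=-5/4 → posterior Normal(83/54, 22/27)
obs 9: x=8 → posterior Normal(115/58, 22/29)
obs 10: x=1/2 → posterior Normal(117/62, 22/31)

k = 6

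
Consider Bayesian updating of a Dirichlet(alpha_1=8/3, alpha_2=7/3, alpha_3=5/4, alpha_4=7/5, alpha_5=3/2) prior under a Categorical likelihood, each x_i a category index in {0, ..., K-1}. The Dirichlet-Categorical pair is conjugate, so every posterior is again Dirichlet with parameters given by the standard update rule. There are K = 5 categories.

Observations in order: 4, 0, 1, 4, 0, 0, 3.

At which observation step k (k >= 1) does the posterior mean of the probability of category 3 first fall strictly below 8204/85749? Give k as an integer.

k = 6

obs 1: x=4 → posterior Dirichlet(8/3, 7/3, 5/4, 7/5, 5/2)
obs 2: x=0 → posterior Dirichlet(11/3, 7/3, 5/4, 7/5, 5/2)
obs 3: x=1 → posterior Dirichlet(11/3, 10/3, 5/4, 7/5, 5/2)
obs 4: x=4 → posterior Dirichlet(11/3, 10/3, 5/4, 7/5, 7/2)
obs 5: x=0 → posterior Dirichlet(14/3, 10/3, 5/4, 7/5, 7/2)
obs 6: x=0 → posterior Dirichlet(17/3, 10/3, 5/4, 7/5, 7/2)
obs 7: x=3 → posterior Dirichlet(17/3, 10/3, 5/4, 12/5, 7/2)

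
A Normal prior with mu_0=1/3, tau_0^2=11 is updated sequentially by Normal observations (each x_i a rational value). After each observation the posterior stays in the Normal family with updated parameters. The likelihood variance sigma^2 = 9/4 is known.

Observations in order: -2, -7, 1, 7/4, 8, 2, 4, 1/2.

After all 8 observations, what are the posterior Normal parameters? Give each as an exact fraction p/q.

mu_0=366/361, tau_0^2=99/361

obs 1: x=-2 → posterior Normal(-85/53, 99/53)
obs 2: x=-7 → posterior Normal(-393/97, 99/97)
obs 3: x=1 → posterior Normal(-349/141, 33/47)
obs 4: x=7/4 → posterior Normal(-272/185, 99/185)
obs 5: x=8 → posterior Normal(80/229, 99/229)
obs 6: x=2 → posterior Normal(8/13, 33/91)
obs 7: x=4 → posterior Normal(344/317, 99/317)
obs 8: x=1/2 → posterior Normal(366/361, 99/361)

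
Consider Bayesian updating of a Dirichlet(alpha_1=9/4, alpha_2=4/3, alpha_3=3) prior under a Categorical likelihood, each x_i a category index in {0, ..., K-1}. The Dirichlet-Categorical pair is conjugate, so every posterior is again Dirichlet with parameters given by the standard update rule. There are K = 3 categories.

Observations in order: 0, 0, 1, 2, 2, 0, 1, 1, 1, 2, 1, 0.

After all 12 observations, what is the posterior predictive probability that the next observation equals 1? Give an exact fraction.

obs 1: x=0 → posterior Dirichlet(13/4, 4/3, 3)
obs 2: x=0 → posterior Dirichlet(17/4, 4/3, 3)
obs 3: x=1 → posterior Dirichlet(17/4, 7/3, 3)
obs 4: x=2 → posterior Dirichlet(17/4, 7/3, 4)
obs 5: x=2 → posterior Dirichlet(17/4, 7/3, 5)
obs 6: x=0 → posterior Dirichlet(21/4, 7/3, 5)
obs 7: x=1 → posterior Dirichlet(21/4, 10/3, 5)
obs 8: x=1 → posterior Dirichlet(21/4, 13/3, 5)
obs 9: x=1 → posterior Dirichlet(21/4, 16/3, 5)
obs 10: x=2 → posterior Dirichlet(21/4, 16/3, 6)
obs 11: x=1 → posterior Dirichlet(21/4, 19/3, 6)
obs 12: x=0 → posterior Dirichlet(25/4, 19/3, 6)

76/223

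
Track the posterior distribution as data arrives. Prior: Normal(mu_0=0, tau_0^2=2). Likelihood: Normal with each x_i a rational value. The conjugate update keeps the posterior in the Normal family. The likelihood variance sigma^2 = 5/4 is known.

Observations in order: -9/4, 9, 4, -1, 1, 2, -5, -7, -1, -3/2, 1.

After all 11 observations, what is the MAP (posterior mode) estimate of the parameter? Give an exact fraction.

-2/31

obs 1: x=-9/4 → posterior Normal(-18/13, 10/13)
obs 2: x=9 → posterior Normal(18/7, 10/21)
obs 3: x=4 → posterior Normal(86/29, 10/29)
obs 4: x=-1 → posterior Normal(78/37, 10/37)
obs 5: x=1 → posterior Normal(86/45, 2/9)
obs 6: x=2 → posterior Normal(102/53, 10/53)
obs 7: x=-5 → posterior Normal(62/61, 10/61)
obs 8: x=-7 → posterior Normal(2/23, 10/69)
obs 9: x=-1 → posterior Normal(-2/77, 10/77)
obs 10: x=-3/2 → posterior Normal(-14/85, 2/17)
obs 11: x=1 → posterior Normal(-2/31, 10/93)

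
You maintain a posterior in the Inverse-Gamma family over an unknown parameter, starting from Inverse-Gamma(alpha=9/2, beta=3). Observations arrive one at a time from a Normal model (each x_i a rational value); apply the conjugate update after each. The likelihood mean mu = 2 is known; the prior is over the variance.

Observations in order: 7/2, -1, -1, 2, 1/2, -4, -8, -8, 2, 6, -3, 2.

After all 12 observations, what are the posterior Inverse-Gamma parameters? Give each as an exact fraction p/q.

obs 1: x=7/2 → posterior Inverse-Gamma(5, 33/8)
obs 2: x=-1 → posterior Inverse-Gamma(11/2, 69/8)
obs 3: x=-1 → posterior Inverse-Gamma(6, 105/8)
obs 4: x=2 → posterior Inverse-Gamma(13/2, 105/8)
obs 5: x=1/2 → posterior Inverse-Gamma(7, 57/4)
obs 6: x=-4 → posterior Inverse-Gamma(15/2, 129/4)
obs 7: x=-8 → posterior Inverse-Gamma(8, 329/4)
obs 8: x=-8 → posterior Inverse-Gamma(17/2, 529/4)
obs 9: x=2 → posterior Inverse-Gamma(9, 529/4)
obs 10: x=6 → posterior Inverse-Gamma(19/2, 561/4)
obs 11: x=-3 → posterior Inverse-Gamma(10, 611/4)
obs 12: x=2 → posterior Inverse-Gamma(21/2, 611/4)

alpha=21/2, beta=611/4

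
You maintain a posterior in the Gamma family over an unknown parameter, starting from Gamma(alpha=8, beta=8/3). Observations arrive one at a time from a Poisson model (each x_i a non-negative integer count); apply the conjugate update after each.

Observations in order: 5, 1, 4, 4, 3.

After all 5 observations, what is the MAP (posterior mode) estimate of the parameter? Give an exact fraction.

72/23

obs 1: x=5 → posterior Gamma(13, 11/3)
obs 2: x=1 → posterior Gamma(14, 14/3)
obs 3: x=4 → posterior Gamma(18, 17/3)
obs 4: x=4 → posterior Gamma(22, 20/3)
obs 5: x=3 → posterior Gamma(25, 23/3)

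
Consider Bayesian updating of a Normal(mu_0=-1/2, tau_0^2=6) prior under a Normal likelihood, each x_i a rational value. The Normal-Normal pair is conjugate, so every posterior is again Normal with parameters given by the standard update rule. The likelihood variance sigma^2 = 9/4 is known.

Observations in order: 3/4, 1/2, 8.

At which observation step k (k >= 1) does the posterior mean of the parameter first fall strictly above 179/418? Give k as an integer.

obs 1: x=3/4 → posterior Normal(9/22, 18/11)
obs 2: x=1/2 → posterior Normal(17/38, 18/19)
obs 3: x=8 → posterior Normal(145/54, 2/3)

k = 2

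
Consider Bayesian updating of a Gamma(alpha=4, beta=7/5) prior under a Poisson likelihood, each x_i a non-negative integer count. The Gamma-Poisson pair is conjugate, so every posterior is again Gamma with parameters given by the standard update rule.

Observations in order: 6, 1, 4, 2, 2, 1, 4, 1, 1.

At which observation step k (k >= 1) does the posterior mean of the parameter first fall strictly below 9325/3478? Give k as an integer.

k = 8

obs 1: x=6 → posterior Gamma(10, 12/5)
obs 2: x=1 → posterior Gamma(11, 17/5)
obs 3: x=4 → posterior Gamma(15, 22/5)
obs 4: x=2 → posterior Gamma(17, 27/5)
obs 5: x=2 → posterior Gamma(19, 32/5)
obs 6: x=1 → posterior Gamma(20, 37/5)
obs 7: x=4 → posterior Gamma(24, 42/5)
obs 8: x=1 → posterior Gamma(25, 47/5)
obs 9: x=1 → posterior Gamma(26, 52/5)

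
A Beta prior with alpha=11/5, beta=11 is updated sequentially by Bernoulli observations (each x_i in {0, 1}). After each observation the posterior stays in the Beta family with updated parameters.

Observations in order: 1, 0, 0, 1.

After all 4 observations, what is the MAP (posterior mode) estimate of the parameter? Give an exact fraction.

4/19

obs 1: x=1 → posterior Beta(16/5, 11)
obs 2: x=0 → posterior Beta(16/5, 12)
obs 3: x=0 → posterior Beta(16/5, 13)
obs 4: x=1 → posterior Beta(21/5, 13)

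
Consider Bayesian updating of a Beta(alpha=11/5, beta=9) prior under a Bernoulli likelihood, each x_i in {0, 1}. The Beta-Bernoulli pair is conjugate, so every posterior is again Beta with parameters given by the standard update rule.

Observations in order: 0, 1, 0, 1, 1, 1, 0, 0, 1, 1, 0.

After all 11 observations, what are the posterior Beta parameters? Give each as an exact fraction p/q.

alpha=41/5, beta=14

obs 1: x=0 → posterior Beta(11/5, 10)
obs 2: x=1 → posterior Beta(16/5, 10)
obs 3: x=0 → posterior Beta(16/5, 11)
obs 4: x=1 → posterior Beta(21/5, 11)
obs 5: x=1 → posterior Beta(26/5, 11)
obs 6: x=1 → posterior Beta(31/5, 11)
obs 7: x=0 → posterior Beta(31/5, 12)
obs 8: x=0 → posterior Beta(31/5, 13)
obs 9: x=1 → posterior Beta(36/5, 13)
obs 10: x=1 → posterior Beta(41/5, 13)
obs 11: x=0 → posterior Beta(41/5, 14)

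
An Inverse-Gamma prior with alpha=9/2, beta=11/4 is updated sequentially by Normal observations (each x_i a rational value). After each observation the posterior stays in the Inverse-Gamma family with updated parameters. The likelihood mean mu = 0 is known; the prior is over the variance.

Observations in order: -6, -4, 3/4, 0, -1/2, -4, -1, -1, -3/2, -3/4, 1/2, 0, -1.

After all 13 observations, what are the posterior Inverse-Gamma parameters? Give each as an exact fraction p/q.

alpha=11, beta=643/16

obs 1: x=-6 → posterior Inverse-Gamma(5, 83/4)
obs 2: x=-4 → posterior Inverse-Gamma(11/2, 115/4)
obs 3: x=3/4 → posterior Inverse-Gamma(6, 929/32)
obs 4: x=0 → posterior Inverse-Gamma(13/2, 929/32)
obs 5: x=-1/2 → posterior Inverse-Gamma(7, 933/32)
obs 6: x=-4 → posterior Inverse-Gamma(15/2, 1189/32)
obs 7: x=-1 → posterior Inverse-Gamma(8, 1205/32)
obs 8: x=-1 → posterior Inverse-Gamma(17/2, 1221/32)
obs 9: x=-3/2 → posterior Inverse-Gamma(9, 1257/32)
obs 10: x=-3/4 → posterior Inverse-Gamma(19/2, 633/16)
obs 11: x=1/2 → posterior Inverse-Gamma(10, 635/16)
obs 12: x=0 → posterior Inverse-Gamma(21/2, 635/16)
obs 13: x=-1 → posterior Inverse-Gamma(11, 643/16)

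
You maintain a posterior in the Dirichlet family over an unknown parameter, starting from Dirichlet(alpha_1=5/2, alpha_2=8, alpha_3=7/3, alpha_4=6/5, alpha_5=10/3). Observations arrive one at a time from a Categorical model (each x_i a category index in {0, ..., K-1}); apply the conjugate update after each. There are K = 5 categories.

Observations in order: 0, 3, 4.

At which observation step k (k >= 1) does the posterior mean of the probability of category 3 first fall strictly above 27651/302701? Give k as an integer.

obs 1: x=0 → posterior Dirichlet(7/2, 8, 7/3, 6/5, 10/3)
obs 2: x=3 → posterior Dirichlet(7/2, 8, 7/3, 11/5, 10/3)
obs 3: x=4 → posterior Dirichlet(7/2, 8, 7/3, 11/5, 13/3)

k = 2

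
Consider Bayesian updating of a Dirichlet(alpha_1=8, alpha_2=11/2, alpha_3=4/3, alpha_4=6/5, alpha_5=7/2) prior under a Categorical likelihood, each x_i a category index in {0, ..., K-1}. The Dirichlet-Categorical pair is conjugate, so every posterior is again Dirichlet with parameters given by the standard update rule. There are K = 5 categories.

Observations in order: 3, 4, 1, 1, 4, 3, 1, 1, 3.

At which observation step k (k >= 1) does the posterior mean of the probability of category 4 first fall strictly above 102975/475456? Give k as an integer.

obs 1: x=3 → posterior Dirichlet(8, 11/2, 4/3, 11/5, 7/2)
obs 2: x=4 → posterior Dirichlet(8, 11/2, 4/3, 11/5, 9/2)
obs 3: x=1 → posterior Dirichlet(8, 13/2, 4/3, 11/5, 9/2)
obs 4: x=1 → posterior Dirichlet(8, 15/2, 4/3, 11/5, 9/2)
obs 5: x=4 → posterior Dirichlet(8, 15/2, 4/3, 11/5, 11/2)
obs 6: x=3 → posterior Dirichlet(8, 15/2, 4/3, 16/5, 11/2)
obs 7: x=1 → posterior Dirichlet(8, 17/2, 4/3, 16/5, 11/2)
obs 8: x=1 → posterior Dirichlet(8, 19/2, 4/3, 16/5, 11/2)
obs 9: x=3 → posterior Dirichlet(8, 19/2, 4/3, 21/5, 11/2)

k = 5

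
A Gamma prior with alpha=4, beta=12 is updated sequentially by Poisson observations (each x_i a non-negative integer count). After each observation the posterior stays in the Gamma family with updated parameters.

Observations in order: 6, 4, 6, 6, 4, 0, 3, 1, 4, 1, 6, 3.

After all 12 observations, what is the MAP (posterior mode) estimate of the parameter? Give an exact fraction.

obs 1: x=6 → posterior Gamma(10, 13)
obs 2: x=4 → posterior Gamma(14, 14)
obs 3: x=6 → posterior Gamma(20, 15)
obs 4: x=6 → posterior Gamma(26, 16)
obs 5: x=4 → posterior Gamma(30, 17)
obs 6: x=0 → posterior Gamma(30, 18)
obs 7: x=3 → posterior Gamma(33, 19)
obs 8: x=1 → posterior Gamma(34, 20)
obs 9: x=4 → posterior Gamma(38, 21)
obs 10: x=1 → posterior Gamma(39, 22)
obs 11: x=6 → posterior Gamma(45, 23)
obs 12: x=3 → posterior Gamma(48, 24)

47/24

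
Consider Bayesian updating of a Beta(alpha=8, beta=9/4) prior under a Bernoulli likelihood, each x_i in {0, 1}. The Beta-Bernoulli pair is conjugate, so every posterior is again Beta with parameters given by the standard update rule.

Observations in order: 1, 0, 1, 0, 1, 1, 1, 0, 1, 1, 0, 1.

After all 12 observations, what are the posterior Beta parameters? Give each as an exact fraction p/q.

obs 1: x=1 → posterior Beta(9, 9/4)
obs 2: x=0 → posterior Beta(9, 13/4)
obs 3: x=1 → posterior Beta(10, 13/4)
obs 4: x=0 → posterior Beta(10, 17/4)
obs 5: x=1 → posterior Beta(11, 17/4)
obs 6: x=1 → posterior Beta(12, 17/4)
obs 7: x=1 → posterior Beta(13, 17/4)
obs 8: x=0 → posterior Beta(13, 21/4)
obs 9: x=1 → posterior Beta(14, 21/4)
obs 10: x=1 → posterior Beta(15, 21/4)
obs 11: x=0 → posterior Beta(15, 25/4)
obs 12: x=1 → posterior Beta(16, 25/4)

alpha=16, beta=25/4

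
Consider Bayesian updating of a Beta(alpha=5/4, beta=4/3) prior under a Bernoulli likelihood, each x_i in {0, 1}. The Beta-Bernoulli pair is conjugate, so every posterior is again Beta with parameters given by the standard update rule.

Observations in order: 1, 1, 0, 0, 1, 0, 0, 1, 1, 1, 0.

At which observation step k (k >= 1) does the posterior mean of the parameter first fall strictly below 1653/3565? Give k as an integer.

obs 1: x=1 → posterior Beta(9/4, 4/3)
obs 2: x=1 → posterior Beta(13/4, 4/3)
obs 3: x=0 → posterior Beta(13/4, 7/3)
obs 4: x=0 → posterior Beta(13/4, 10/3)
obs 5: x=1 → posterior Beta(17/4, 10/3)
obs 6: x=0 → posterior Beta(17/4, 13/3)
obs 7: x=0 → posterior Beta(17/4, 16/3)
obs 8: x=1 → posterior Beta(21/4, 16/3)
obs 9: x=1 → posterior Beta(25/4, 16/3)
obs 10: x=1 → posterior Beta(29/4, 16/3)
obs 11: x=0 → posterior Beta(29/4, 19/3)

k = 7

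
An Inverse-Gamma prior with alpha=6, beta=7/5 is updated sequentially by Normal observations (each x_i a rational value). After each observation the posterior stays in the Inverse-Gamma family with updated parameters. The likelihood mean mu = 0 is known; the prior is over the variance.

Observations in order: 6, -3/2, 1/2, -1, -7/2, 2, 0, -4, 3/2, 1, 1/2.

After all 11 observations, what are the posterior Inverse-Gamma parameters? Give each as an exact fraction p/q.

alpha=23/2, beta=1561/40

obs 1: x=6 → posterior Inverse-Gamma(13/2, 97/5)
obs 2: x=-3/2 → posterior Inverse-Gamma(7, 821/40)
obs 3: x=1/2 → posterior Inverse-Gamma(15/2, 413/20)
obs 4: x=-1 → posterior Inverse-Gamma(8, 423/20)
obs 5: x=-7/2 → posterior Inverse-Gamma(17/2, 1091/40)
obs 6: x=2 → posterior Inverse-Gamma(9, 1171/40)
obs 7: x=0 → posterior Inverse-Gamma(19/2, 1171/40)
obs 8: x=-4 → posterior Inverse-Gamma(10, 1491/40)
obs 9: x=3/2 → posterior Inverse-Gamma(21/2, 192/5)
obs 10: x=1 → posterior Inverse-Gamma(11, 389/10)
obs 11: x=1/2 → posterior Inverse-Gamma(23/2, 1561/40)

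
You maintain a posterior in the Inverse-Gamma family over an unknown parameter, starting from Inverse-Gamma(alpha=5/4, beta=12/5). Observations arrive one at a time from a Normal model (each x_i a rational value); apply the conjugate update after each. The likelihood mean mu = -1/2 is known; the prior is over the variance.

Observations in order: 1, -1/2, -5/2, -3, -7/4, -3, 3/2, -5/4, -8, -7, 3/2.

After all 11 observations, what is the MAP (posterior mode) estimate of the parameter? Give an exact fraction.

obs 1: x=1 → posterior Inverse-Gamma(7/4, 141/40)
obs 2: x=-1/2 → posterior Inverse-Gamma(9/4, 141/40)
obs 3: x=-5/2 → posterior Inverse-Gamma(11/4, 221/40)
obs 4: x=-3 → posterior Inverse-Gamma(13/4, 173/20)
obs 5: x=-7/4 → posterior Inverse-Gamma(15/4, 1509/160)
obs 6: x=-3 → posterior Inverse-Gamma(17/4, 2009/160)
obs 7: x=3/2 → posterior Inverse-Gamma(19/4, 2329/160)
obs 8: x=-5/4 → posterior Inverse-Gamma(21/4, 1187/80)
obs 9: x=-8 → posterior Inverse-Gamma(23/4, 3437/80)
obs 10: x=-7 → posterior Inverse-Gamma(25/4, 5127/80)
obs 11: x=3/2 → posterior Inverse-Gamma(27/4, 5287/80)

5287/620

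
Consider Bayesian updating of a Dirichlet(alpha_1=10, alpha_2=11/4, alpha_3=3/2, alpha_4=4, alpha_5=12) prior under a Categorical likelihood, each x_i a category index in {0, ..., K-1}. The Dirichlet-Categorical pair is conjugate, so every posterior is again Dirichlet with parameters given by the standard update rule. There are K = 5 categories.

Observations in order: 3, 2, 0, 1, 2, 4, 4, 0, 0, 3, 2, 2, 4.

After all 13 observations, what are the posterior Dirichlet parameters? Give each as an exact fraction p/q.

alpha_1=13, alpha_2=15/4, alpha_3=11/2, alpha_4=6, alpha_5=15

obs 1: x=3 → posterior Dirichlet(10, 11/4, 3/2, 5, 12)
obs 2: x=2 → posterior Dirichlet(10, 11/4, 5/2, 5, 12)
obs 3: x=0 → posterior Dirichlet(11, 11/4, 5/2, 5, 12)
obs 4: x=1 → posterior Dirichlet(11, 15/4, 5/2, 5, 12)
obs 5: x=2 → posterior Dirichlet(11, 15/4, 7/2, 5, 12)
obs 6: x=4 → posterior Dirichlet(11, 15/4, 7/2, 5, 13)
obs 7: x=4 → posterior Dirichlet(11, 15/4, 7/2, 5, 14)
obs 8: x=0 → posterior Dirichlet(12, 15/4, 7/2, 5, 14)
obs 9: x=0 → posterior Dirichlet(13, 15/4, 7/2, 5, 14)
obs 10: x=3 → posterior Dirichlet(13, 15/4, 7/2, 6, 14)
obs 11: x=2 → posterior Dirichlet(13, 15/4, 9/2, 6, 14)
obs 12: x=2 → posterior Dirichlet(13, 15/4, 11/2, 6, 14)
obs 13: x=4 → posterior Dirichlet(13, 15/4, 11/2, 6, 15)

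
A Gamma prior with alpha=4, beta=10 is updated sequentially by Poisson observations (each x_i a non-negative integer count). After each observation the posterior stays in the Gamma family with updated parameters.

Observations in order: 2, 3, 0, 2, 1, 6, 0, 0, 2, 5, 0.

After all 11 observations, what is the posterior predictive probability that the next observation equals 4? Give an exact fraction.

obs 1: x=2 → posterior Gamma(6, 11)
obs 2: x=3 → posterior Gamma(9, 12)
obs 3: x=0 → posterior Gamma(9, 13)
obs 4: x=2 → posterior Gamma(11, 14)
obs 5: x=1 → posterior Gamma(12, 15)
obs 6: x=6 → posterior Gamma(18, 16)
obs 7: x=0 → posterior Gamma(18, 17)
obs 8: x=0 → posterior Gamma(18, 18)
obs 9: x=2 → posterior Gamma(20, 19)
obs 10: x=5 → posterior Gamma(25, 20)
obs 11: x=0 → posterior Gamma(25, 21)

23265172597267779361516292338207257975/851643319086537701956194499721106030592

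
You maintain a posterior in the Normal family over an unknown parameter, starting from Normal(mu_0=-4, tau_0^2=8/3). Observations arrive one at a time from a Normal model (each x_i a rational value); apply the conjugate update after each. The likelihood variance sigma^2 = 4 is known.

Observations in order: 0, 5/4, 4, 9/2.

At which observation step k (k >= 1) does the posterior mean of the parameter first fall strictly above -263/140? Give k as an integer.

obs 1: x=0 → posterior Normal(-12/5, 8/5)
obs 2: x=5/4 → posterior Normal(-19/14, 8/7)
obs 3: x=4 → posterior Normal(-1/6, 8/9)
obs 4: x=9/2 → posterior Normal(15/22, 8/11)

k = 2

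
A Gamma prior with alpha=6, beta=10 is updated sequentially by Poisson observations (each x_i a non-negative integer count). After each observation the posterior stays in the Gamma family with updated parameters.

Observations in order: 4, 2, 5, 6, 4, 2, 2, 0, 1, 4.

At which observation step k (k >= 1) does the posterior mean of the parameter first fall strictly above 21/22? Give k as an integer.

k = 2

obs 1: x=4 → posterior Gamma(10, 11)
obs 2: x=2 → posterior Gamma(12, 12)
obs 3: x=5 → posterior Gamma(17, 13)
obs 4: x=6 → posterior Gamma(23, 14)
obs 5: x=4 → posterior Gamma(27, 15)
obs 6: x=2 → posterior Gamma(29, 16)
obs 7: x=2 → posterior Gamma(31, 17)
obs 8: x=0 → posterior Gamma(31, 18)
obs 9: x=1 → posterior Gamma(32, 19)
obs 10: x=4 → posterior Gamma(36, 20)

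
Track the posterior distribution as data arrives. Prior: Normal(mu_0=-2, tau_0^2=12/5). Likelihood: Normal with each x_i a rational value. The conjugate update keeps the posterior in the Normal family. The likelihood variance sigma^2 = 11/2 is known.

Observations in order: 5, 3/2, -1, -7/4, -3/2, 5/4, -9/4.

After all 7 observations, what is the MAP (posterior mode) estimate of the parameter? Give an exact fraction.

-80/223

obs 1: x=5 → posterior Normal(10/79, 132/79)
obs 2: x=3/2 → posterior Normal(46/103, 132/103)
obs 3: x=-1 → posterior Normal(22/127, 132/127)
obs 4: x=-7/4 → posterior Normal(-20/151, 132/151)
obs 5: x=-3/2 → posterior Normal(-8/25, 132/175)
obs 6: x=5/4 → posterior Normal(-26/199, 132/199)
obs 7: x=-9/4 → posterior Normal(-80/223, 132/223)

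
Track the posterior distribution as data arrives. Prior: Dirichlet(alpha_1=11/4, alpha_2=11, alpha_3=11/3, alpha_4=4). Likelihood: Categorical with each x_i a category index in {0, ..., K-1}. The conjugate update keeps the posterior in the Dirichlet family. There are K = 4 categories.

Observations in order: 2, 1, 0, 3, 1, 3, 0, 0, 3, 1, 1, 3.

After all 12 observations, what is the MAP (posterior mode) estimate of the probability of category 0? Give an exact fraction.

57/353

obs 1: x=2 → posterior Dirichlet(11/4, 11, 14/3, 4)
obs 2: x=1 → posterior Dirichlet(11/4, 12, 14/3, 4)
obs 3: x=0 → posterior Dirichlet(15/4, 12, 14/3, 4)
obs 4: x=3 → posterior Dirichlet(15/4, 12, 14/3, 5)
obs 5: x=1 → posterior Dirichlet(15/4, 13, 14/3, 5)
obs 6: x=3 → posterior Dirichlet(15/4, 13, 14/3, 6)
obs 7: x=0 → posterior Dirichlet(19/4, 13, 14/3, 6)
obs 8: x=0 → posterior Dirichlet(23/4, 13, 14/3, 6)
obs 9: x=3 → posterior Dirichlet(23/4, 13, 14/3, 7)
obs 10: x=1 → posterior Dirichlet(23/4, 14, 14/3, 7)
obs 11: x=1 → posterior Dirichlet(23/4, 15, 14/3, 7)
obs 12: x=3 → posterior Dirichlet(23/4, 15, 14/3, 8)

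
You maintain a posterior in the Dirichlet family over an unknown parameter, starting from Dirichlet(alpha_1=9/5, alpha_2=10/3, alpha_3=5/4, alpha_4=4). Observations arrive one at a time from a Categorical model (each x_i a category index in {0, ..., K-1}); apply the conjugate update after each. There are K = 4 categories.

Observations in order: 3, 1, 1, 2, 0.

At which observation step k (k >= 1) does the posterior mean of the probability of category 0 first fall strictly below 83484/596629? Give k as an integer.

obs 1: x=3 → posterior Dirichlet(9/5, 10/3, 5/4, 5)
obs 2: x=1 → posterior Dirichlet(9/5, 13/3, 5/4, 5)
obs 3: x=1 → posterior Dirichlet(9/5, 16/3, 5/4, 5)
obs 4: x=2 → posterior Dirichlet(9/5, 16/3, 9/4, 5)
obs 5: x=0 → posterior Dirichlet(14/5, 16/3, 9/4, 5)

k = 3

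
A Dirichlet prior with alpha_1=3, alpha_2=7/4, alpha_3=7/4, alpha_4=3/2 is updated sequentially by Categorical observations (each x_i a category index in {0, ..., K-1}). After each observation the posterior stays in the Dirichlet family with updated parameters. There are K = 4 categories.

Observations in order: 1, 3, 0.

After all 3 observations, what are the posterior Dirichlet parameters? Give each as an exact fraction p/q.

obs 1: x=1 → posterior Dirichlet(3, 11/4, 7/4, 3/2)
obs 2: x=3 → posterior Dirichlet(3, 11/4, 7/4, 5/2)
obs 3: x=0 → posterior Dirichlet(4, 11/4, 7/4, 5/2)

alpha_1=4, alpha_2=11/4, alpha_3=7/4, alpha_4=5/2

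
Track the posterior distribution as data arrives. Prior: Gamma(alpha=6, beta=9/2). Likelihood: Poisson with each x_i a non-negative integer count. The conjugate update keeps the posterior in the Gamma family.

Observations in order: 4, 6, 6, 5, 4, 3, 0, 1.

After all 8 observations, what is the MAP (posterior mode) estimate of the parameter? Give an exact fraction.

68/25

obs 1: x=4 → posterior Gamma(10, 11/2)
obs 2: x=6 → posterior Gamma(16, 13/2)
obs 3: x=6 → posterior Gamma(22, 15/2)
obs 4: x=5 → posterior Gamma(27, 17/2)
obs 5: x=4 → posterior Gamma(31, 19/2)
obs 6: x=3 → posterior Gamma(34, 21/2)
obs 7: x=0 → posterior Gamma(34, 23/2)
obs 8: x=1 → posterior Gamma(35, 25/2)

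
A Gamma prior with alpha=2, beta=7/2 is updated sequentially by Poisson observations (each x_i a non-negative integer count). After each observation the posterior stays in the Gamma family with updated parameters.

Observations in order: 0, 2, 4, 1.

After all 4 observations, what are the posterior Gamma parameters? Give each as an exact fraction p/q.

alpha=9, beta=15/2

obs 1: x=0 → posterior Gamma(2, 9/2)
obs 2: x=2 → posterior Gamma(4, 11/2)
obs 3: x=4 → posterior Gamma(8, 13/2)
obs 4: x=1 → posterior Gamma(9, 15/2)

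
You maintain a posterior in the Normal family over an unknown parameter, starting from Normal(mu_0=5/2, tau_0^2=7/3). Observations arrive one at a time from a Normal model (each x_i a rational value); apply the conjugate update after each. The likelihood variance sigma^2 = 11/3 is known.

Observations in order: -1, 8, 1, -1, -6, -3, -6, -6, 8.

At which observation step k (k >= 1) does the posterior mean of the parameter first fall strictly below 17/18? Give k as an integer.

k = 5

obs 1: x=-1 → posterior Normal(41/36, 77/54)
obs 2: x=8 → posterior Normal(153/50, 77/75)
obs 3: x=1 → posterior Normal(167/64, 77/96)
obs 4: x=-1 → posterior Normal(51/26, 77/117)
obs 5: x=-6 → posterior Normal(3/4, 77/138)
obs 6: x=-3 → posterior Normal(27/106, 77/159)
obs 7: x=-6 → posterior Normal(-19/40, 77/180)
obs 8: x=-6 → posterior Normal(-141/134, 77/201)
obs 9: x=8 → posterior Normal(-29/148, 77/222)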